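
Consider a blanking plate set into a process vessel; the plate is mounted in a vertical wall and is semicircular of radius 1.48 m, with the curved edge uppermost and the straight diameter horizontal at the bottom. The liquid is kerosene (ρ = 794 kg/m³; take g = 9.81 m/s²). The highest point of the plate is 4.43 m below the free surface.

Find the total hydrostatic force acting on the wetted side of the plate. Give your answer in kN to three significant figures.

F ≈ 142 kN

γ = ρg = 794 × 9.81 / 1000 = 7.78914 kN/m³.
The centroid lies 4r/(3π) = 0.628132 m above the diameter, so r − 4r/(3π) = 1.48 − 0.628132 = 0.851868 m below the topmost point, so the centroid depth is h_c = 4.43 + 0.851868 = 5.28187 m.
A = πr²/2 = π × 1.48²/2 = 3.44067 m².
Resultant F = γ·h_c·A = 7.78914 × 5.28187 × 3.44067 = 141.553 kN.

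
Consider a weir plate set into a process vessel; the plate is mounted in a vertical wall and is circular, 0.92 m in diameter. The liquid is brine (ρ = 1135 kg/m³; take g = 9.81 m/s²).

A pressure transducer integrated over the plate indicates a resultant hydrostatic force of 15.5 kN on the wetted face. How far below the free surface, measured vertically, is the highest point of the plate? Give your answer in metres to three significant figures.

d_top ≈ 1.63 m

γ = ρg = 1135 × 9.81 / 1000 = 11.13435 kN/m³.
A = π(0.46)² = 0.664761 m².
From F = γ·h_c·A, the centroid depth is h_c = 15.5/(11.13435 × 0.664761) = 2.09412 m.
The centroid is at the centre, 0.46 m below the top of the plate, so the highest point sits at h_top = 2.09412 − 0.46 = 1.63412 m below the surface.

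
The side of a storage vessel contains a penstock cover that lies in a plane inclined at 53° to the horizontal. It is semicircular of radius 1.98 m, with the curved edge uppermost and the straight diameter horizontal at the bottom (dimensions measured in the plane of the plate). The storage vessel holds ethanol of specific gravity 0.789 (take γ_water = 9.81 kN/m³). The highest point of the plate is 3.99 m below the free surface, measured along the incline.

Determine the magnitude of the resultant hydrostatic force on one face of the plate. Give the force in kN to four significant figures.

γ = 0.789 × 9.81 = 7.74009 kN/m³.
Let θ = 53° be the plate's angle to the horizontal; measure y along the incline from where the plane meets the free surface. Vertical depth h = y·sinθ with sinθ = 0.798636.
The centroid lies 4r/(3π) = 0.840338 m above the diameter, so r − 4r/(3π) = 1.98 − 0.840338 = 1.13966 m below the topmost point, so y_c = 3.99 + 1.13966 = 5.12966 m and h_c = 5.12966 × 0.798636 = 4.09673 m.
A = πr²/2 = π × 1.98²/2 = 6.15815 m².
Resultant F = γ·h_c·A = 7.74009 × 4.09673 × 6.15815 = 195.269 kN.

F ≈ 195.3 kN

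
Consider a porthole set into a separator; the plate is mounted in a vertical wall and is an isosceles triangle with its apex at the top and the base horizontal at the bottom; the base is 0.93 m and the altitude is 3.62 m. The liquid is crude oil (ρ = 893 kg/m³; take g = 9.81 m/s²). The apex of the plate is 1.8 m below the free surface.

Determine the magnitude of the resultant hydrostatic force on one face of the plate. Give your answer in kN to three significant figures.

F ≈ 62.1 kN

γ = ρg = 893 × 9.81 / 1000 = 8.76033 kN/m³.
With the apex up, the centroid sits 2h/3 = 2 × 3.62/3 = 2.41333 m below the apex, so the centroid depth is h_c = 1.8 + 2.41333 = 4.21333 m.
A = ½ × 0.93 × 3.62 = 1.6833 m².
Resultant F = γ·h_c·A = 8.76033 × 4.21333 × 1.6833 = 62.1309 kN.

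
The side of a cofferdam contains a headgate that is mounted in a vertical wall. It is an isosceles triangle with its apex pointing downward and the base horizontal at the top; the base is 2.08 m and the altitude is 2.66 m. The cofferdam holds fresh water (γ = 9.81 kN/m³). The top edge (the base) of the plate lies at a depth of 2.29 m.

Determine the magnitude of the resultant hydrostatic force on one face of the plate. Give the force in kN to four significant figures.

γ = 9.81 kN/m³.
With the apex down, the centroid sits h/3 = 2.66/3 = 0.886667 m below the base (the top edge), so the centroid depth is h_c = 2.29 + 0.886667 = 3.17667 m.
A = ½ × 2.08 × 2.66 = 2.7664 m².
Resultant F = γ·h_c·A = 9.81 × 3.17667 × 2.7664 = 86.2097 kN.

F ≈ 86.21 kN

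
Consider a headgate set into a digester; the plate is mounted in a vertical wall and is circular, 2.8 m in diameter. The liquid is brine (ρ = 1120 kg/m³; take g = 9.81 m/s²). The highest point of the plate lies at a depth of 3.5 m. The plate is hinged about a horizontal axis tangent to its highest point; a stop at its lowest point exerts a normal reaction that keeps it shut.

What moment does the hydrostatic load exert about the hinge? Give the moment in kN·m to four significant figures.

M ≈ 497.3 kN·m

γ = ρg = 1120 × 9.81 / 1000 = 10.9872 kN/m³.
The centroid is at the centre, 1.4 m below the top of the plate, so the centroid depth is h_c = 3.5 + 1.4 = 4.9 m.
A = π(1.4)² = 6.15752 m².
Resultant F = γ·h_c·A = 10.9872 × 4.9 × 6.15752 = 331.504 kN.
I_c = πr⁴/4 = π × 1.4⁴/4 = 3.01719 m⁴.
Centre of pressure: y_p = y_c + I_c/(y_c·A) = 4.9 + 3.01719/(4.9 × 6.15752) = 4.9 + 0.1 = 5 m along the plane.
The resultant acts 1.4 + 0.1 = 1.5 m (along the plate) below the hinge at the top edge, so the moment about the hinge is M = F × 1.5 = 331.504 × 1.5 = 497.256 kN·m.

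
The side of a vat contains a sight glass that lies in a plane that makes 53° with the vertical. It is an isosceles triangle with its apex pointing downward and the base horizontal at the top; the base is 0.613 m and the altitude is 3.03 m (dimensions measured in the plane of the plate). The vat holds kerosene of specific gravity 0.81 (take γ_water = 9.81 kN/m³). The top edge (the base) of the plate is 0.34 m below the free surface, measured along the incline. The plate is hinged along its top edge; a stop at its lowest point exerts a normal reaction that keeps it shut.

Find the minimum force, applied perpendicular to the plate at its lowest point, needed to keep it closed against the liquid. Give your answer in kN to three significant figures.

P ≈ 2.75 kN

γ = 0.81 × 9.81 = 7.9461 kN/m³.
The plate makes 53° with the vertical, i.e. θ = 90° − 53° = 37° to the horizontal. Measuring y along the incline from the free-surface line, vertical depth h = y·sinθ with sinθ = 0.601815.
With the apex down, the centroid sits h/3 = 3.03/3 = 1.01 m below the base (the top edge), so y_c = 0.34 + 1.01 = 1.35 m and h_c = 1.35 × 0.601815 = 0.81245 m.
A = ½ × 0.613 × 3.03 = 0.928695 m².
Resultant F = γ·h_c·A = 7.9461 × 0.81245 × 0.928695 = 5.99548 kN.
I_c = b·h³/36 = 0.613 × 3.03³/36 = 0.473681 m⁴.
Centre of pressure: y_p = y_c + I_c/(y_c·A) = 1.35 + 0.473681/(1.35 × 0.928695) = 1.35 + 0.377815 = 1.72782 m along the plane.
The resultant acts 1.01 + 0.377815 = 1.38782 m (along the plate) below the hinge at the top edge, so the moment about the hinge is M = F × 1.38782 = 5.99548 × 1.38782 = 8.32065 kN·m.
A normal force at the bottom, 3.03 m from the hinge, must supply this moment: P = 8.32065/3.03 = 2.74609 kN.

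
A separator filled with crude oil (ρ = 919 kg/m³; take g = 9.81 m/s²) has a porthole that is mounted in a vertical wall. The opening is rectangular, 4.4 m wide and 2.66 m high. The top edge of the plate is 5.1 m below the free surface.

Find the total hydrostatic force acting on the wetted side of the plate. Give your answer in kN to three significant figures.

F ≈ 678 kN

γ = ρg = 919 × 9.81 / 1000 = 9.01539 kN/m³.
The centroid lies 2.66/2 = 1.33 m below the top edge, so the centroid depth is h_c = 5.1 + 1.33 = 6.43 m.
A = 4.4 × 2.66 = 11.704 m².
Resultant F = γ·h_c·A = 9.01539 × 6.43 × 11.704 = 678.469 kN.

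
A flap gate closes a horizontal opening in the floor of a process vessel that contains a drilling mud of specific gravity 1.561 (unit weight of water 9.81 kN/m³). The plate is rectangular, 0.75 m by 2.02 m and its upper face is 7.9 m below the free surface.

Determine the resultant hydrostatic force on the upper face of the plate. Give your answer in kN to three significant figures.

F ≈ 183 kN

γ = 1.561 × 9.81 = 15.31341 kN/m³.
The plate is horizontal, so pressure is uniform at p = γ·h = 15.31341 × 7.9 = 120.976 kN/m².
A = 0.75 × 2.02 = 1.515 m².
F = p·A = 120.976 × 1.515 = 183.279 kN.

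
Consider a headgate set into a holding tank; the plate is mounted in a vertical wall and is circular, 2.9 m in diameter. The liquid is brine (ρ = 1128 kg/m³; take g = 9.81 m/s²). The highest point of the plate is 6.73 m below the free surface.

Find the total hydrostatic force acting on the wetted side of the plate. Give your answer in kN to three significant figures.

γ = ρg = 1128 × 9.81 / 1000 = 11.06568 kN/m³.
The centroid is at the centre, 1.45 m below the top of the plate, so the centroid depth is h_c = 6.73 + 1.45 = 8.18 m.
A = π(1.45)² = 6.6052 m².
Resultant F = γ·h_c·A = 11.06568 × 8.18 × 6.6052 = 597.885 kN.

F ≈ 598 kN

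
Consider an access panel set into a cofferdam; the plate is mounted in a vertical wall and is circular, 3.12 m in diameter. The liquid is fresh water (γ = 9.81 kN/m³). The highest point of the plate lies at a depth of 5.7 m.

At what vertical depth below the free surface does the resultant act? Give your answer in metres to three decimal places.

γ = 9.81 kN/m³.
The centroid is at the centre, 1.56 m below the top of the plate, so the centroid depth is h_c = 5.7 + 1.56 = 7.26 m.
A = π(1.56)² = 7.64538 m².
Resultant F = γ·h_c·A = 9.81 × 7.26 × 7.64538 = 544.509 kN.
I_c = πr⁴/4 = π × 1.56⁴/4 = 4.65145 m⁴.
Centre of pressure: y_p = y_c + I_c/(y_c·A) = 7.26 + 4.65145/(7.26 × 7.64538) = 7.26 + 0.0838017 = 7.3438 m along the plane.

h_p = 7.344 m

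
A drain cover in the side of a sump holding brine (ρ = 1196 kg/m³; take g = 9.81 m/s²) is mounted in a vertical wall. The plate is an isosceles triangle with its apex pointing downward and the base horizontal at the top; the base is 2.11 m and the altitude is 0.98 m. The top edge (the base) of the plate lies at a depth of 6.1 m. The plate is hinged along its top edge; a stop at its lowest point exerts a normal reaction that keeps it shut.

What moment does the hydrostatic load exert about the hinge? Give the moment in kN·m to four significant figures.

M ≈ 26.11 kN·m

γ = ρg = 1196 × 9.81 / 1000 = 11.73276 kN/m³.
With the apex down, the centroid sits h/3 = 0.98/3 = 0.326667 m below the base (the top edge), so the centroid depth is h_c = 6.1 + 0.326667 = 6.42667 m.
A = ½ × 2.11 × 0.98 = 1.0339 m².
Resultant F = γ·h_c·A = 11.73276 × 6.42667 × 1.0339 = 77.9587 kN.
I_c = b·h³/36 = 2.11 × 0.98³/36 = 0.0551643 m⁴.
Centre of pressure: y_p = y_c + I_c/(y_c·A) = 6.42667 + 0.0551643/(6.42667 × 1.0339) = 6.42667 + 0.00830221 = 6.43497 m along the plane.
The resultant acts 0.326667 + 0.00830221 = 0.334969 m (along the plate) below the hinge at the top edge, so the moment about the hinge is M = F × 0.334969 = 77.9587 × 0.334969 = 26.1137 kN·m.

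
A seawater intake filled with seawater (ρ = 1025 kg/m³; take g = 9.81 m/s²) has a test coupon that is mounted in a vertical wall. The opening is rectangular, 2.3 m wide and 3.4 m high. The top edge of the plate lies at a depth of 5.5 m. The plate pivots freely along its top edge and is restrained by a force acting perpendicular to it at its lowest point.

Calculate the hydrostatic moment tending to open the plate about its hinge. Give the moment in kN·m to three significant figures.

M ≈ 1040 kN·m

γ = ρg = 1025 × 9.81 / 1000 = 10.05525 kN/m³.
The centroid lies 3.4/2 = 1.7 m below the top edge, so the centroid depth is h_c = 5.5 + 1.7 = 7.2 m.
A = 2.3 × 3.4 = 7.82 m².
Resultant F = γ·h_c·A = 10.05525 × 7.2 × 7.82 = 566.151 kN.
I_c = b·h³/12 = 2.3 × 3.4³/12 = 7.53327 m⁴.
Centre of pressure: y_p = y_c + I_c/(y_c·A) = 7.2 + 7.53327/(7.2 × 7.82) = 7.2 + 0.133796 = 7.3338 m along the plane.
The resultant acts 1.7 + 0.133796 = 1.8338 m (along the plate) below the hinge at the top edge, so the moment about the hinge is M = F × 1.8338 = 566.151 × 1.8338 = 1038.21 kN·m.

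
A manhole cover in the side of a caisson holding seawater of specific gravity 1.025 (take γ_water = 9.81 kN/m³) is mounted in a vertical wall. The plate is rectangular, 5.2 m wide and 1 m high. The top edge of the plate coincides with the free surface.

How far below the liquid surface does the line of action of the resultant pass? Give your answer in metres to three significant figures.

γ = 1.025 × 9.81 = 10.05525 kN/m³.
The centroid lies 1/2 = 0.5 m below the top edge, so the centroid depth is h_c = 0.5 m.
A = 5.2 × 1 = 5.2 m².
Resultant F = γ·h_c·A = 10.05525 × 0.5 × 5.2 = 26.1436 kN.
I_c = b·h³/12 = 5.2 × 1³/12 = 0.433333 m⁴.
Centre of pressure: y_p = y_c + I_c/(y_c·A) = 0.5 + 0.433333/(0.5 × 5.2) = 0.5 + 0.166667 = 0.666667 m along the plane.

h_p = 0.667 m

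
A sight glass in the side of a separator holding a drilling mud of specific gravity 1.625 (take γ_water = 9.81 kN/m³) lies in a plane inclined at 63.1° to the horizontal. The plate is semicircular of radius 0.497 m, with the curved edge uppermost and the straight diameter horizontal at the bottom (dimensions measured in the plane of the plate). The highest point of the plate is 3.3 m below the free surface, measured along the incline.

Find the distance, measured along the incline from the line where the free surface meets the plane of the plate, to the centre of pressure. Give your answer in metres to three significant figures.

γ = 1.625 × 9.81 = 15.94125 kN/m³.
Let θ = 63.1° be the plate's angle to the horizontal; measure y along the incline from where the plane meets the free surface. Vertical depth h = y·sinθ with sinθ = 0.891798.
The centroid lies 4r/(3π) = 0.210933 m above the diameter, so r − 4r/(3π) = 0.497 − 0.210933 = 0.286067 m below the topmost point, so y_c = 3.3 + 0.286067 = 3.58607 m and h_c = 3.58607 × 0.891798 = 3.19805 m.
A = πr²/2 = π × 0.497²/2 = 0.388001 m².
Resultant F = γ·h_c·A = 15.94125 × 3.19805 × 0.388001 = 19.7806 kN.
I_c = (π/8 − 8/(9π))·r⁴ = 0.109757 × 0.497⁴ = 0.00669665 m⁴.
Centre of pressure: y_p = y_c + I_c/(y_c·A) = 3.58607 + 0.00669665/(3.58607 × 0.388001) = 3.58607 + 0.00481289 = 3.59088 m along the plane.

y_p = 3.59 m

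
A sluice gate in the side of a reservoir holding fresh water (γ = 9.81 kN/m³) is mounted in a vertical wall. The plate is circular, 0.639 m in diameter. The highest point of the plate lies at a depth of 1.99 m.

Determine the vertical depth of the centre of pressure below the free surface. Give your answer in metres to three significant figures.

γ = 9.81 kN/m³.
The centroid is at the centre, 0.3195 m below the top of the plate, so the centroid depth is h_c = 1.99 + 0.3195 = 2.3095 m.
A = π(0.3195)² = 0.320695 m².
Resultant F = γ·h_c·A = 9.81 × 2.3095 × 0.320695 = 7.26573 kN.
I_c = πr⁴/4 = π × 0.3195⁴/4 = 0.00818415 m⁴.
Centre of pressure: y_p = y_c + I_c/(y_c·A) = 2.3095 + 0.00818415/(2.3095 × 0.320695) = 2.3095 + 0.01105 = 2.32055 m along the plane.

h_p = 2.32 m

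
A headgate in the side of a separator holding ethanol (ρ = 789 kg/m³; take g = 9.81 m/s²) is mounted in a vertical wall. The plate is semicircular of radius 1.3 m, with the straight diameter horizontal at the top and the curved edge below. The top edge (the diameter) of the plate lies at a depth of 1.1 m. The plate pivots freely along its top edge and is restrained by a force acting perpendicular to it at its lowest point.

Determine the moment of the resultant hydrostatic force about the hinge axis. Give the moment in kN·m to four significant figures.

M ≈ 21.15 kN·m

γ = ρg = 789 × 9.81 / 1000 = 7.74009 kN/m³.
The centroid of a semicircle lies 4r/(3π) = 0.551737 m from the diameter, here below the top edge, so the centroid depth is h_c = 1.1 + 0.551737 = 1.65174 m.
A = πr²/2 = π × 1.3²/2 = 2.65465 m².
Resultant F = γ·h_c·A = 7.74009 × 1.65174 × 2.65465 = 33.9387 kN.
I_c = (π/8 − 8/(9π))·r⁴ = 0.109757 × 1.3⁴ = 0.313477 m⁴.
Centre of pressure: y_p = y_c + I_c/(y_c·A) = 1.65174 + 0.313477/(1.65174 × 2.65465) = 1.65174 + 0.0714919 = 1.72323 m along the plane.
The resultant acts 0.551737 + 0.0714919 = 0.623229 m (along the plate) below the hinge at the top edge, so the moment about the hinge is M = F × 0.623229 = 33.9387 × 0.623229 = 21.1516 kN·m.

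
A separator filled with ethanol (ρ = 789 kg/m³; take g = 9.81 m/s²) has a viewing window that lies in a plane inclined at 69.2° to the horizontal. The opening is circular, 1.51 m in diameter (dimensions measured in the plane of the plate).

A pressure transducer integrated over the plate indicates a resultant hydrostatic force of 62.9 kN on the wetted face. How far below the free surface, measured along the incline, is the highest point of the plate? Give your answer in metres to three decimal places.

y_top ≈ 4.099 m

γ = ρg = 789 × 9.81 / 1000 = 7.74009 kN/m³.
A = π(0.755)² = 1.79079 m².
From F = γ·h_c·A, the centroid depth is h_c = 62.9/(7.74009 × 1.79079) = 4.53795 m.
Let θ = 69.2° be the plate's angle to the horizontal; measure y along the incline from where the plane meets the free surface. Vertical depth h = y·sinθ with sinθ = 0.934826.
Along the incline, y_c = h_c/sinθ = 4.53795/0.934826 = 4.85433 m.
The centroid is at the centre, 0.755 m below the top of the plate, so the highest point sits at y_top = 4.85433 − 0.755 = 4.09933 m along the incline.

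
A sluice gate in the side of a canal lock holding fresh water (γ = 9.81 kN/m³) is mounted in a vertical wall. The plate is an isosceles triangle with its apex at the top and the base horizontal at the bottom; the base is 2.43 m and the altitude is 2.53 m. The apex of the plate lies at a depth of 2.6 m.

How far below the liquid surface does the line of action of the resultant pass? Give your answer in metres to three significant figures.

h_p = 4.37 m

γ = 9.81 kN/m³.
With the apex up, the centroid sits 2h/3 = 2 × 2.53/3 = 1.68667 m below the apex, so the centroid depth is h_c = 2.6 + 1.68667 = 4.28667 m.
A = ½ × 2.43 × 2.53 = 3.07395 m².
Resultant F = γ·h_c·A = 9.81 × 4.28667 × 3.07395 = 129.266 kN.
I_c = b·h³/36 = 2.43 × 2.53³/36 = 1.09311 m⁴.
Centre of pressure: y_p = y_c + I_c/(y_c·A) = 4.28667 + 1.09311/(4.28667 × 3.07395) = 4.28667 + 0.0829558 = 4.36963 m along the plane.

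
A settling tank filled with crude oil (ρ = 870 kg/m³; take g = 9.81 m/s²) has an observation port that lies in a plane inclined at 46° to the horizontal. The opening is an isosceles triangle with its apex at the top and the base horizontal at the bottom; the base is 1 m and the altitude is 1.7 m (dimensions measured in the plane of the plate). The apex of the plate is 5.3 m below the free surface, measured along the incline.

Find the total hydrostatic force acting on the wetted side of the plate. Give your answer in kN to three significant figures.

F ≈ 33.6 kN

γ = ρg = 870 × 9.81 / 1000 = 8.5347 kN/m³.
Let θ = 46° be the plate's angle to the horizontal; measure y along the incline from where the plane meets the free surface. Vertical depth h = y·sinθ with sinθ = 0.719340.
With the apex up, the centroid sits 2h/3 = 2 × 1.7/3 = 1.13333 m below the apex, so y_c = 5.3 + 1.13333 = 6.43333 m and h_c = 6.43333 × 0.719340 = 4.62775 m.
A = ½ × 1 × 1.7 = 0.85 m².
Resultant F = γ·h_c·A = 8.5347 × 4.62775 × 0.85 = 33.572 kN.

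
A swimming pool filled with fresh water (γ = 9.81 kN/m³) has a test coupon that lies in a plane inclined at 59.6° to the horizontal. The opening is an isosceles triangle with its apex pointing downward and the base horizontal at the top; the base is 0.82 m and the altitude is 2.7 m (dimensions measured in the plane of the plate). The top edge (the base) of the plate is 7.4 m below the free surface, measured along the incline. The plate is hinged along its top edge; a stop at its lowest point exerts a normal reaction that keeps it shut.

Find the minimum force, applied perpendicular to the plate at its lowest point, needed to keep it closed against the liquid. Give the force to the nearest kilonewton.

P ≈ 27 kN

γ = 9.81 kN/m³.
Let θ = 59.6° be the plate's angle to the horizontal; measure y along the incline from where the plane meets the free surface. Vertical depth h = y·sinθ with sinθ = 0.862514.
With the apex down, the centroid sits h/3 = 2.7/3 = 0.9 m below the base (the top edge), so y_c = 7.4 + 0.9 = 8.3 m and h_c = 8.3 × 0.862514 = 7.15887 m.
A = ½ × 0.82 × 2.7 = 1.107 m².
Resultant F = γ·h_c·A = 9.81 × 7.15887 × 1.107 = 77.743 kN.
I_c = b·h³/36 = 0.82 × 2.7³/36 = 0.448335 m⁴.
Centre of pressure: y_p = y_c + I_c/(y_c·A) = 8.3 + 0.448335/(8.3 × 1.107) = 8.3 + 0.0487952 = 8.3488 m along the plane.
The resultant acts 0.9 + 0.0487952 = 0.948795 m (along the plate) below the hinge at the top edge, so the moment about the hinge is M = F × 0.948795 = 77.743 × 0.948795 = 73.7622 kN·m.
A normal force at the bottom, 2.7 m from the hinge, must supply this moment: P = 73.7622/2.7 = 27.3193 kN.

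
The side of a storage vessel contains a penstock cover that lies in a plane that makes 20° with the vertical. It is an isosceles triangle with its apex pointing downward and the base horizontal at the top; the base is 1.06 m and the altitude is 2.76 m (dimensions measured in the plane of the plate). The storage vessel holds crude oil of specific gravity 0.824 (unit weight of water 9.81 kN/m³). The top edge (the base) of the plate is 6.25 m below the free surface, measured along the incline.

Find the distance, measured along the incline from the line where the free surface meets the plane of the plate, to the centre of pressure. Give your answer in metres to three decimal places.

y_p = 7.229 m

γ = 0.824 × 9.81 = 8.08344 kN/m³.
The plate makes 20° with the vertical, i.e. θ = 90° − 20° = 70° to the horizontal. Measuring y along the incline from the free-surface line, vertical depth h = y·sinθ with sinθ = 0.939693.
With the apex down, the centroid sits h/3 = 2.76/3 = 0.92 m below the base (the top edge), so y_c = 6.25 + 0.92 = 7.17 m and h_c = 7.17 × 0.939693 = 6.7376 m.
A = ½ × 1.06 × 2.76 = 1.4628 m².
Resultant F = γ·h_c·A = 8.08344 × 6.7376 × 1.4628 = 79.6685 kN.
I_c = b·h³/36 = 1.06 × 2.76³/36 = 0.619057 m⁴.
Centre of pressure: y_p = y_c + I_c/(y_c·A) = 7.17 + 0.619057/(7.17 × 1.4628) = 7.17 + 0.0590237 = 7.22902 m along the plane.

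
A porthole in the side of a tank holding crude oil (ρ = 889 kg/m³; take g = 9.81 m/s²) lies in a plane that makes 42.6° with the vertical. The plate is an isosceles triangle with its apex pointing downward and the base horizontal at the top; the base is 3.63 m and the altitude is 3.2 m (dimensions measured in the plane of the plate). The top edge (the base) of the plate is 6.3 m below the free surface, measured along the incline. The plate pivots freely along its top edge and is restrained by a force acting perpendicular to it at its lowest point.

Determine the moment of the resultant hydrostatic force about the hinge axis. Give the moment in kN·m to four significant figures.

M ≈ 314.2 kN·m

γ = ρg = 889 × 9.81 / 1000 = 8.72109 kN/m³.
The plate makes 42.6° with the vertical, i.e. θ = 90° − 42.6° = 47.4° to the horizontal. Measuring y along the incline from the free-surface line, vertical depth h = y·sinθ with sinθ = 0.736097.
With the apex down, the centroid sits h/3 = 3.2/3 = 1.06667 m below the base (the top edge), so y_c = 6.3 + 1.06667 = 7.36667 m and h_c = 7.36667 × 0.736097 = 5.42258 m.
A = ½ × 3.63 × 3.2 = 5.808 m².
Resultant F = γ·h_c·A = 8.72109 × 5.42258 × 5.808 = 274.665 kN.
I_c = b·h³/36 = 3.63 × 3.2³/36 = 3.30411 m⁴.
Centre of pressure: y_p = y_c + I_c/(y_c·A) = 7.36667 + 3.30411/(7.36667 × 5.808) = 7.36667 + 0.0772248 = 7.44389 m along the plane.
The resultant acts 1.06667 + 0.0772248 = 1.14389 m (along the plate) below the hinge at the top edge, so the moment about the hinge is M = F × 1.14389 = 274.665 × 1.14389 = 314.187 kN·m.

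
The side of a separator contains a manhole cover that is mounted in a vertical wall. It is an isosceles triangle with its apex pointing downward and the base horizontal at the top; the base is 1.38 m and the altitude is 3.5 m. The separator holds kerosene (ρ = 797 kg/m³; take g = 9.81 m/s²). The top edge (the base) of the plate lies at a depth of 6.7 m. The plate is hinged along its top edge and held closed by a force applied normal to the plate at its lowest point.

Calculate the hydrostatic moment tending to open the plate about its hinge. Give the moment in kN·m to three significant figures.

γ = ρg = 797 × 9.81 / 1000 = 7.81857 kN/m³.
With the apex down, the centroid sits h/3 = 3.5/3 = 1.16667 m below the base (the top edge), so the centroid depth is h_c = 6.7 + 1.16667 = 7.86667 m.
A = ½ × 1.38 × 3.5 = 2.415 m².
Resultant F = γ·h_c·A = 7.81857 × 7.86667 × 2.415 = 148.537 kN.
I_c = b·h³/36 = 1.38 × 3.5³/36 = 1.64354 m⁴.
Centre of pressure: y_p = y_c + I_c/(y_c·A) = 7.86667 + 1.64354/(7.86667 × 2.415) = 7.86667 + 0.0865112 = 7.95318 m along the plane.
The resultant acts 1.16667 + 0.0865112 = 1.25318 m (along the plate) below the hinge at the top edge, so the moment about the hinge is M = F × 1.25318 = 148.537 × 1.25318 = 186.144 kN·m.

M ≈ 186 kN·m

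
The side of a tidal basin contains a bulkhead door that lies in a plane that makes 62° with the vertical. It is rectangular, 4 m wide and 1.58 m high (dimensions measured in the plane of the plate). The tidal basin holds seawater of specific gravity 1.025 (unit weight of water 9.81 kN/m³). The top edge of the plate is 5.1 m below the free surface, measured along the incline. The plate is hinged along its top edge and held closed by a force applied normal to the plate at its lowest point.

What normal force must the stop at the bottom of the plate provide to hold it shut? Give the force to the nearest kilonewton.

P ≈ 92 kN

γ = 1.025 × 9.81 = 10.05525 kN/m³.
The plate makes 62° with the vertical, i.e. θ = 90° − 62° = 28° to the horizontal. Measuring y along the incline from the free-surface line, vertical depth h = y·sinθ with sinθ = 0.469472.
The centroid lies 1.58/2 = 0.79 m below the top edge, so y_c = 5.1 + 0.79 = 5.89 m and h_c = 5.89 × 0.469472 = 2.76519 m.
A = 4 × 1.58 = 6.32 m².
Resultant F = γ·h_c·A = 10.05525 × 2.76519 × 6.32 = 175.726 kN.
I_c = b·h³/12 = 4 × 1.58³/12 = 1.31477 m⁴.
Centre of pressure: y_p = y_c + I_c/(y_c·A) = 5.89 + 1.31477/(5.89 × 6.32) = 5.89 + 0.0353197 = 5.92532 m along the plane.
The resultant acts 0.79 + 0.0353197 = 0.82532 m (along the plate) below the hinge at the top edge, so the moment about the hinge is M = F × 0.82532 = 175.726 × 0.82532 = 145.03 kN·m.
A normal force at the bottom, 1.58 m from the hinge, must supply this moment: P = 145.03/1.58 = 91.7911 kN.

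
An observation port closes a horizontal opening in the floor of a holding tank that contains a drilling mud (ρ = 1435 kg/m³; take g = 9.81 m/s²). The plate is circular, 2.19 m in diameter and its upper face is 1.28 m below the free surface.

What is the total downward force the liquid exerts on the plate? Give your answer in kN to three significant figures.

F ≈ 67.9 kN

γ = ρg = 1435 × 9.81 / 1000 = 14.07735 kN/m³.
The plate is horizontal, so pressure is uniform at p = γ·h = 14.07735 × 1.28 = 18.019 kN/m².
A = π(1.095)² = 3.76685 m².
F = p·A = 18.019 × 3.76685 = 67.8749 kN.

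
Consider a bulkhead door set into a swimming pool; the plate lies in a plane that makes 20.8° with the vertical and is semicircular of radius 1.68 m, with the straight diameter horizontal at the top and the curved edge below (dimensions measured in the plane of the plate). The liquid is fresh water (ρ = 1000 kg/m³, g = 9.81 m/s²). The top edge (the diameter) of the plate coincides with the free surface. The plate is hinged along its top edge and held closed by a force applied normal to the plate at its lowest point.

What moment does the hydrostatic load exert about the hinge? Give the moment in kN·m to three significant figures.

γ = ρg = 1000 × 9.81 = 9810 N/m³ = 9.81 kN/m³.
The plate makes 20.8° with the vertical, i.e. θ = 90° − 20.8° = 69.2° to the horizontal. Measuring y along the incline from the free-surface line, vertical depth h = y·sinθ with sinθ = 0.934826.
The centroid of a semicircle lies 4r/(3π) = 0.713014 m from the diameter, here below the top edge, so y_c = 0.713014 m and h_c = 0.713014 × 0.934826 = 0.666544 m.
A = πr²/2 = π × 1.68²/2 = 4.43342 m².
Resultant F = γ·h_c·A = 9.81 × 0.666544 × 4.43342 = 28.9892 kN.
I_c = (π/8 − 8/(9π))·r⁴ = 0.109757 × 1.68⁴ = 0.874318 m⁴.
Centre of pressure: y_p = y_c + I_c/(y_c·A) = 0.713014 + 0.874318/(0.713014 × 4.43342) = 0.713014 + 0.276587 = 0.989601 m along the plane.
The resultant acts 0.713014 + 0.276587 = 0.989601 m (along the plate) below the hinge at the top edge, so the moment about the hinge is M = F × 0.989601 = 28.9892 × 0.989601 = 28.6877 kN·m.

M ≈ 28.7 kN·m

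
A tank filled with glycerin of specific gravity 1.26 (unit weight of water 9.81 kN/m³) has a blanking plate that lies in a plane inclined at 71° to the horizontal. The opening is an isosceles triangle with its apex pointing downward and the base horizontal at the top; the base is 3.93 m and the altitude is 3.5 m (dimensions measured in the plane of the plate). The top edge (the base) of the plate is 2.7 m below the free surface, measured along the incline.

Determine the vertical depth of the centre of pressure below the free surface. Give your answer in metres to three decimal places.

γ = 1.26 × 9.81 = 12.3606 kN/m³.
Let θ = 71° be the plate's angle to the horizontal; measure y along the incline from where the plane meets the free surface. Vertical depth h = y·sinθ with sinθ = 0.945519.
With the apex down, the centroid sits h/3 = 3.5/3 = 1.16667 m below the base (the top edge), so y_c = 2.7 + 1.16667 = 3.86667 m and h_c = 3.86667 × 0.945519 = 3.65601 m.
A = ½ × 3.93 × 3.5 = 6.8775 m².
Resultant F = γ·h_c·A = 12.3606 × 3.65601 × 6.8775 = 310.798 kN.
I_c = b·h³/36 = 3.93 × 3.5³/36 = 4.68052 m⁴.
Centre of pressure: y_p = y_c + I_c/(y_c·A) = 3.86667 + 4.68052/(3.86667 × 6.8775) = 3.86667 + 0.176006 = 4.04268 m along the plane.
Vertically, h_p = y_p·sinθ = 4.04268 × 0.945519 = 3.82243 m.

h_p = 3.822 m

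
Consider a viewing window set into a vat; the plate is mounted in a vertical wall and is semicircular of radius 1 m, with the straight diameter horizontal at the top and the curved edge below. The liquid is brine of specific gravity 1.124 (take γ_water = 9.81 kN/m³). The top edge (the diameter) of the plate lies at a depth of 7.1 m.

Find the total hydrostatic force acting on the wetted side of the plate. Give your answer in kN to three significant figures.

F ≈ 130 kN

γ = 1.124 × 9.81 = 11.02644 kN/m³.
The centroid of a semicircle lies 4r/(3π) = 0.424413 m from the diameter, here below the top edge, so the centroid depth is h_c = 7.1 + 0.424413 = 7.52441 m.
A = πr²/2 = π × 1²/2 = 1.5708 m².
Resultant F = γ·h_c·A = 11.02644 × 7.52441 × 1.5708 = 130.325 kN.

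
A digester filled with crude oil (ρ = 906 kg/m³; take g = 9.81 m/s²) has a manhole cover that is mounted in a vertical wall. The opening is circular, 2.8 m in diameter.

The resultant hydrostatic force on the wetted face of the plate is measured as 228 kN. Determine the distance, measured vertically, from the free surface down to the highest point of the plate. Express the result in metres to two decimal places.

γ = ρg = 906 × 9.81 / 1000 = 8.88786 kN/m³.
A = π(1.4)² = 6.15752 m².
From F = γ·h_c·A, the centroid depth is h_c = 228/(8.88786 × 6.15752) = 4.16612 m.
The centroid is at the centre, 1.4 m below the top of the plate, so the highest point sits at h_top = 4.16612 − 1.4 = 2.76612 m below the surface.

d_top ≈ 2.77 m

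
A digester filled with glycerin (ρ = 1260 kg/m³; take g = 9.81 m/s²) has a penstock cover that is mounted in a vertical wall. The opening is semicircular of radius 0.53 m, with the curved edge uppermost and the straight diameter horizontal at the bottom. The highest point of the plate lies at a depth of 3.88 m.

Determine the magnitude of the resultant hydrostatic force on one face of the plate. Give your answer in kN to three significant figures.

γ = ρg = 1260 × 9.81 / 1000 = 12.3606 kN/m³.
The centroid lies 4r/(3π) = 0.224939 m above the diameter, so r − 4r/(3π) = 0.53 − 0.224939 = 0.305061 m below the topmost point, so the centroid depth is h_c = 3.88 + 0.305061 = 4.18506 m.
A = πr²/2 = π × 0.53²/2 = 0.441237 m².
Resultant F = γ·h_c·A = 12.3606 × 4.18506 × 0.441237 = 22.8251 kN.

F ≈ 22.8 kN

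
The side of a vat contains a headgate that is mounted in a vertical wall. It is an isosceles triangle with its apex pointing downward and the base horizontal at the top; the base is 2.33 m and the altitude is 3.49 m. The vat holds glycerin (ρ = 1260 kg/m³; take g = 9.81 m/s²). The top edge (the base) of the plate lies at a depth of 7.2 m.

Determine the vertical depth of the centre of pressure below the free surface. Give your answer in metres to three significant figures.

h_p = 8.44 m

γ = ρg = 1260 × 9.81 / 1000 = 12.3606 kN/m³.
With the apex down, the centroid sits h/3 = 3.49/3 = 1.16333 m below the base (the top edge), so the centroid depth is h_c = 7.2 + 1.16333 = 8.36333 m.
A = ½ × 2.33 × 3.49 = 4.06585 m².
Resultant F = γ·h_c·A = 12.3606 × 8.36333 × 4.06585 = 420.31 kN.
I_c = b·h³/36 = 2.33 × 3.49³/36 = 2.75125 m⁴.
Centre of pressure: y_p = y_c + I_c/(y_c·A) = 8.36333 + 2.75125/(8.36333 × 4.06585) = 8.36333 + 0.0809095 = 8.44424 m along the plane.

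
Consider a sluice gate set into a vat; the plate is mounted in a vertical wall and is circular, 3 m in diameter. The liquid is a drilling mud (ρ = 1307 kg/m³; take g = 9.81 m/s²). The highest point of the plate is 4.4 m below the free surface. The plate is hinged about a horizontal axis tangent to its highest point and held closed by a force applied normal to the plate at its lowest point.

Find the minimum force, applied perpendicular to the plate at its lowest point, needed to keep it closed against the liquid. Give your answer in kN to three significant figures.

P ≈ 284 kN

γ = ρg = 1307 × 9.81 / 1000 = 12.82167 kN/m³.
The centroid is at the centre, 1.5 m below the top of the plate, so the centroid depth is h_c = 4.4 + 1.5 = 5.9 m.
A = π(1.5)² = 7.06858 m².
Resultant F = γ·h_c·A = 12.82167 × 5.9 × 7.06858 = 534.723 kN.
I_c = πr⁴/4 = π × 1.5⁴/4 = 3.97608 m⁴.
Centre of pressure: y_p = y_c + I_c/(y_c·A) = 5.9 + 3.97608/(5.9 × 7.06858) = 5.9 + 0.0953391 = 5.99534 m along the plane.
The resultant acts 1.5 + 0.0953391 = 1.59534 m (along the plate) below the hinge at the top edge, so the moment about the hinge is M = F × 1.59534 = 534.723 × 1.59534 = 853.065 kN·m.
A normal force at the bottom, 3 m from the hinge, must supply this moment: P = 853.065/3 = 284.355 kN.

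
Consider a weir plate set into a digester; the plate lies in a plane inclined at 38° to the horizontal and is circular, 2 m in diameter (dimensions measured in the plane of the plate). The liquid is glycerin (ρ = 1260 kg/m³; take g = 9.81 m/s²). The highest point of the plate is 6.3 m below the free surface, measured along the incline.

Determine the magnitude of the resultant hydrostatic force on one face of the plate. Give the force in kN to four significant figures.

γ = ρg = 1260 × 9.81 / 1000 = 12.3606 kN/m³.
Let θ = 38° be the plate's angle to the horizontal; measure y along the incline from where the plane meets the free surface. Vertical depth h = y·sinθ with sinθ = 0.615661.
The centroid is at the centre, 1 m below the top of the plate, so y_c = 6.3 + 1 = 7.3 m and h_c = 7.3 × 0.615661 = 4.49433 m.
A = π(1)² = 3.14159 m².
Resultant F = γ·h_c·A = 12.3606 × 4.49433 × 3.14159 = 174.524 kN.

F ≈ 174.5 kN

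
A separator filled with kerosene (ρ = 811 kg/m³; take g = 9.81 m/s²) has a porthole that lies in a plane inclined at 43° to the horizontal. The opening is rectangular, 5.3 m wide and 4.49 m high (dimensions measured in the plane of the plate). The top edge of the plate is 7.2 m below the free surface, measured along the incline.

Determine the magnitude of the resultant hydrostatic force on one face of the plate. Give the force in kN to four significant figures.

F ≈ 1220 kN

γ = ρg = 811 × 9.81 / 1000 = 7.95591 kN/m³.
Let θ = 43° be the plate's angle to the horizontal; measure y along the incline from where the plane meets the free surface. Vertical depth h = y·sinθ with sinθ = 0.681998.
The centroid lies 4.49/2 = 2.245 m below the top edge, so y_c = 7.2 + 2.245 = 9.445 m and h_c = 9.445 × 0.681998 = 6.44147 m.
A = 5.3 × 4.49 = 23.797 m².
Resultant F = γ·h_c·A = 7.95591 × 6.44147 × 23.797 = 1219.54 kN.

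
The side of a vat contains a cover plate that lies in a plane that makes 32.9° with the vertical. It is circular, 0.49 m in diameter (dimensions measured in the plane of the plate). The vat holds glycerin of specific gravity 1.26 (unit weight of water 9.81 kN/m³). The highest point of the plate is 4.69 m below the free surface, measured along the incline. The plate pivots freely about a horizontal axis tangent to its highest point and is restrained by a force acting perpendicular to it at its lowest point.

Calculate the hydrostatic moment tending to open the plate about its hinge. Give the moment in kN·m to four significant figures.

γ = 1.26 × 9.81 = 12.3606 kN/m³.
The plate makes 32.9° with the vertical, i.e. θ = 90° − 32.9° = 57.1° to the horizontal. Measuring y along the incline from the free-surface line, vertical depth h = y·sinθ with sinθ = 0.839620.
The centroid is at the centre, 0.245 m below the top of the plate, so y_c = 4.69 + 0.245 = 4.935 m and h_c = 4.935 × 0.839620 = 4.14352 m.
A = π(0.245)² = 0.188574 m².
Resultant F = γ·h_c·A = 12.3606 × 4.14352 × 0.188574 = 9.65808 kN.
I_c = πr⁴/4 = π × 0.245⁴/4 = 0.00282979 m⁴.
Centre of pressure: y_p = y_c + I_c/(y_c·A) = 4.935 + 0.00282979/(4.935 × 0.188574) = 4.935 + 0.00304078 = 4.93804 m along the plane.
The resultant acts 0.245 + 0.00304078 = 0.248041 m (along the plate) below the hinge at the top edge, so the moment about the hinge is M = F × 0.248041 = 9.65808 × 0.248041 = 2.3956 kN·m.

M ≈ 2.396 kN·m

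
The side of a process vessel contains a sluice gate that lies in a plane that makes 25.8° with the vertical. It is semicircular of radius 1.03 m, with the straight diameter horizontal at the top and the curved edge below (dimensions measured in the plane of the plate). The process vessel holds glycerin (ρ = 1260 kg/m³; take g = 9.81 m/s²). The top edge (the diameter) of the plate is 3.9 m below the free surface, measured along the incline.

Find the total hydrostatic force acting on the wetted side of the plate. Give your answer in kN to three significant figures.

F ≈ 80.4 kN

γ = ρg = 1260 × 9.81 / 1000 = 12.3606 kN/m³.
The plate makes 25.8° with the vertical, i.e. θ = 90° − 25.8° = 64.2° to the horizontal. Measuring y along the incline from the free-surface line, vertical depth h = y·sinθ with sinθ = 0.900319.
The centroid of a semicircle lies 4r/(3π) = 0.437146 m from the diameter, here below the top edge, so y_c = 3.9 + 0.437146 = 4.33715 m and h_c = 4.33715 × 0.900319 = 3.90482 m.
A = πr²/2 = π × 1.03²/2 = 1.66646 m².
Resultant F = γ·h_c·A = 12.3606 × 3.90482 × 1.66646 = 80.4332 kN.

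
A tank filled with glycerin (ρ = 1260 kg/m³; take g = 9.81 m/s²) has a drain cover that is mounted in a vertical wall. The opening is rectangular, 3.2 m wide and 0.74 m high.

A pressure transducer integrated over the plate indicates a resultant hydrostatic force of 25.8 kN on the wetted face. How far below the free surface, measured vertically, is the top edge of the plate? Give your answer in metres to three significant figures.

γ = ρg = 1260 × 9.81 / 1000 = 12.3606 kN/m³.
A = 3.2 × 0.74 = 2.368 m².
From F = γ·h_c·A, the centroid depth is h_c = 25.8/(12.3606 × 2.368) = 0.881452 m.
The centroid lies 0.74/2 = 0.37 m below the top edge, so the top edge sits at h_top = 0.881452 − 0.37 = 0.511452 m below the surface.

d_top ≈ 0.511 m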